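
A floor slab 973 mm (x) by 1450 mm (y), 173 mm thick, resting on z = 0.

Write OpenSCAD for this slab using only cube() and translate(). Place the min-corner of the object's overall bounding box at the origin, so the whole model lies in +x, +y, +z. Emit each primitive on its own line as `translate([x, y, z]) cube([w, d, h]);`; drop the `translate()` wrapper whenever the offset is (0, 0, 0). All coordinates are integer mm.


cube([973, 1450, 173]);


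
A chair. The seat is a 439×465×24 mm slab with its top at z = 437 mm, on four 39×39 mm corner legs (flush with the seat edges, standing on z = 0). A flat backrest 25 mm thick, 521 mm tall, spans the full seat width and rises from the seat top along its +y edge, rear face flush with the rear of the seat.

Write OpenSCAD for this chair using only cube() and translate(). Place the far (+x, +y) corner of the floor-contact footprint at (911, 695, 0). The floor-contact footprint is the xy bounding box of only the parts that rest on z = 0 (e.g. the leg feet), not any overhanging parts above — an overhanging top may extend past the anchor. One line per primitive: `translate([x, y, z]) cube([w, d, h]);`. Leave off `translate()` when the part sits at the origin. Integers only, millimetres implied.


translate([472, 230, 413]) cube([439, 465, 24]);
translate([472, 230, 0]) cube([39, 39, 413]);
translate([872, 230, 0]) cube([39, 39, 413]);
translate([472, 656, 0]) cube([39, 39, 413]);
translate([872, 656, 0]) cube([39, 39, 413]);
translate([472, 670, 437]) cube([439, 25, 521]);


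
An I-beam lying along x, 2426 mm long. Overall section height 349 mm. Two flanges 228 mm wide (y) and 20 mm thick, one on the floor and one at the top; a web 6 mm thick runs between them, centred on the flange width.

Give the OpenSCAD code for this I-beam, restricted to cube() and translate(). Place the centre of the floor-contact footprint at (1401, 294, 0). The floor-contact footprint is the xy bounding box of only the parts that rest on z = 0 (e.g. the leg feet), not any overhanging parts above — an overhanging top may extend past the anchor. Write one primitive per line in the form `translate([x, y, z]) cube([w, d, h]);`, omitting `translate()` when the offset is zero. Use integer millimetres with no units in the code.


translate([188, 180, 0]) cube([2426, 228, 20]);
translate([188, 291, 20]) cube([2426, 6, 309]);
translate([188, 180, 329]) cube([2426, 228, 20]);


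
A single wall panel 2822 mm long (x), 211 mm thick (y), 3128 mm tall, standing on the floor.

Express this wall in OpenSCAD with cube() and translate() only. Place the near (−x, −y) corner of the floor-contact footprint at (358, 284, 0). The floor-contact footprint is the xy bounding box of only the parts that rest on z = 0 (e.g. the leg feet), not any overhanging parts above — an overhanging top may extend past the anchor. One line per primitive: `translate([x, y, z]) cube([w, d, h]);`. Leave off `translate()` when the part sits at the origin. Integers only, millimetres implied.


translate([358, 284, 0]) cube([2822, 211, 3128]);


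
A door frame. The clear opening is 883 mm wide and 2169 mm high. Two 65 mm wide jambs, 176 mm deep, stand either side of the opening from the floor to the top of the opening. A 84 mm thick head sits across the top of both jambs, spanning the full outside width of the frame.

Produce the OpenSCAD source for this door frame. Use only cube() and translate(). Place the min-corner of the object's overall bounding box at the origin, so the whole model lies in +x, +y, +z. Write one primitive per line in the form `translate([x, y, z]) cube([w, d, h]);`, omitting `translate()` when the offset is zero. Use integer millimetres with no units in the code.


cube([65, 176, 2169]);
translate([948, 0, 0]) cube([65, 176, 2169]);
translate([0, 0, 2169]) cube([1013, 176, 84]);


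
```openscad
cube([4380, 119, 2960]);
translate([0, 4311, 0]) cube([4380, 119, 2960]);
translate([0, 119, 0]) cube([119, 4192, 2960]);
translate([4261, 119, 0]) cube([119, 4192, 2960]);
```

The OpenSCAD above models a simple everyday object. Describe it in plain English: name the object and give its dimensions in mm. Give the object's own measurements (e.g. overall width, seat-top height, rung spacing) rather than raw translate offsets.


The wall frame of a small rectangular building: four walls, each 2960 mm tall and 119 mm thick, enclosing a footprint 4380 mm (x) by 4430 mm (y) outside-to-outside, with no floor or roof. The front and back walls (the −y and +y sides) span the full width; the two side walls fit between them.


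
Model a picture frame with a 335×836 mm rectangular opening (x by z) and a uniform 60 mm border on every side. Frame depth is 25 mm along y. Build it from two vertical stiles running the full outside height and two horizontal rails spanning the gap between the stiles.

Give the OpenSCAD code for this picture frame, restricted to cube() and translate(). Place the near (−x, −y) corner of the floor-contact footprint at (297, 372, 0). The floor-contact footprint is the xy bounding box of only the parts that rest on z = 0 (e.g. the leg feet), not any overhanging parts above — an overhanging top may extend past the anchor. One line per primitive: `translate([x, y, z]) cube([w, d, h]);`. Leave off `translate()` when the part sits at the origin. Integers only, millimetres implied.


translate([297, 372, 0]) cube([60, 25, 956]);
translate([692, 372, 0]) cube([60, 25, 956]);
translate([357, 372, 0]) cube([335, 25, 60]);
translate([357, 372, 896]) cube([335, 25, 60]);


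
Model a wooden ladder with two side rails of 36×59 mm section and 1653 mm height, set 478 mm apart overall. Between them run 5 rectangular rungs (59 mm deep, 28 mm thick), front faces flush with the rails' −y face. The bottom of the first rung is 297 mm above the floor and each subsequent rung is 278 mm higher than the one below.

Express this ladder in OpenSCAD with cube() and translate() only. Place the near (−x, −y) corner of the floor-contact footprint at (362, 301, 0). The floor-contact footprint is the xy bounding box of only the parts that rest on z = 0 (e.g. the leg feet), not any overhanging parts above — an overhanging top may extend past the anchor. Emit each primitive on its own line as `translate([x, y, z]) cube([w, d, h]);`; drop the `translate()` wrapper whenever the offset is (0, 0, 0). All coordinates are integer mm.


translate([362, 301, 0]) cube([36, 59, 1653]);
translate([804, 301, 0]) cube([36, 59, 1653]);
translate([398, 301, 297]) cube([406, 59, 28]);
translate([398, 301, 575]) cube([406, 59, 28]);
translate([398, 301, 853]) cube([406, 59, 28]);
translate([398, 301, 1131]) cube([406, 59, 28]);
translate([398, 301, 1409]) cube([406, 59, 28]);


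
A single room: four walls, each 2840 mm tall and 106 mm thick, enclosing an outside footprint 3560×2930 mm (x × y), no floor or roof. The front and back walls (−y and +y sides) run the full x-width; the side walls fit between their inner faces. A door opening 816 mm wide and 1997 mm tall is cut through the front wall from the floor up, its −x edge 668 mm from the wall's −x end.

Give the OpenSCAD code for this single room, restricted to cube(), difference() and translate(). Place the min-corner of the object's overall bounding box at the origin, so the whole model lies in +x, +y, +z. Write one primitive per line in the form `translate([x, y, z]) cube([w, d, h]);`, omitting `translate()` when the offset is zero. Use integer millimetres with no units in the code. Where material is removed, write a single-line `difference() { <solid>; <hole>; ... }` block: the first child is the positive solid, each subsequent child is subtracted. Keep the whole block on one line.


difference() { cube([3560, 106, 2840]); translate([668, 0, 0]) cube([816, 106, 1997]); }
translate([0, 2824, 0]) cube([3560, 106, 2840]);
translate([0, 106, 0]) cube([106, 2718, 2840]);
translate([3454, 106, 0]) cube([106, 2718, 2840]);


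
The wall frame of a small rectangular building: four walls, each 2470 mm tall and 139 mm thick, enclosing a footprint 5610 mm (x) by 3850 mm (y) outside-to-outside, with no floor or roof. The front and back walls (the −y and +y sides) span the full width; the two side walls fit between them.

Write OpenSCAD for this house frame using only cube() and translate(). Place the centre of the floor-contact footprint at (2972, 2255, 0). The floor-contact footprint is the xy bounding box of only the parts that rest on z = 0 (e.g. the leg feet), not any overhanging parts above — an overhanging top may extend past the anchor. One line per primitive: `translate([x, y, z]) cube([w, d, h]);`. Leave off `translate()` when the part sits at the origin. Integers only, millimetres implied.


translate([167, 330, 0]) cube([5610, 139, 2470]);
translate([167, 4041, 0]) cube([5610, 139, 2470]);
translate([167, 469, 0]) cube([139, 3572, 2470]);
translate([5638, 469, 0]) cube([139, 3572, 2470]);


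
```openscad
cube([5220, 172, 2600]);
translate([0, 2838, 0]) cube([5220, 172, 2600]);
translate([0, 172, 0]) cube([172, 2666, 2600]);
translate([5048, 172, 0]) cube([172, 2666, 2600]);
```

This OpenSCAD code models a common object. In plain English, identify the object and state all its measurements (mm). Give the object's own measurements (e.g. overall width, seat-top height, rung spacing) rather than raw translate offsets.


The wall frame of a small rectangular building: four walls, each 2600 mm tall and 172 mm thick, enclosing a footprint 5220 mm (x) by 3010 mm (y) outside-to-outside, with no floor or roof. The front and back walls (the −y and +y sides) span the full width; the two side walls fit between them.


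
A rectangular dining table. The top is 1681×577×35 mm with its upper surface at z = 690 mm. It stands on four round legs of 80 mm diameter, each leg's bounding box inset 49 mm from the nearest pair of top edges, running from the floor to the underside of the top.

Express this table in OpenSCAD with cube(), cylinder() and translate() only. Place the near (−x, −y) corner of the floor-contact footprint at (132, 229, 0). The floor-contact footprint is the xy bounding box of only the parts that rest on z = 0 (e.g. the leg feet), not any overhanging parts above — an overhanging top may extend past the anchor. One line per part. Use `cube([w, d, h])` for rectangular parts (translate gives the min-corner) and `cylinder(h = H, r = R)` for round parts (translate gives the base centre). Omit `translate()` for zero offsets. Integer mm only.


// leg_h = 690 - 35 = 655
translate([83, 180, 655]) cube([1681, 577, 35]);
translate([172, 269, 0]) cylinder(h = 655, r = 40);
translate([1675, 269, 0]) cylinder(h = 655, r = 40);
translate([172, 668, 0]) cylinder(h = 655, r = 40);
translate([1675, 668, 0]) cylinder(h = 655, r = 40);


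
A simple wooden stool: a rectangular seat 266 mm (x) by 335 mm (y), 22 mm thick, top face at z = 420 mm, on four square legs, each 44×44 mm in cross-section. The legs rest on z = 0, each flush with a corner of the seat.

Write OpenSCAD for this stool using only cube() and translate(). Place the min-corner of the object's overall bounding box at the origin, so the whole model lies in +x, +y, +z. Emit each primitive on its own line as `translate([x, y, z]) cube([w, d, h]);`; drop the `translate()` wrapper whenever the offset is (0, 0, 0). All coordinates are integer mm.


// leg_h = 420 - 22 = 398
translate([0, 0, 398]) cube([266, 335, 22]);
cube([44, 44, 398]);
translate([222, 0, 0]) cube([44, 44, 398]);
translate([0, 291, 0]) cube([44, 44, 398]);
translate([222, 291, 0]) cube([44, 44, 398]);


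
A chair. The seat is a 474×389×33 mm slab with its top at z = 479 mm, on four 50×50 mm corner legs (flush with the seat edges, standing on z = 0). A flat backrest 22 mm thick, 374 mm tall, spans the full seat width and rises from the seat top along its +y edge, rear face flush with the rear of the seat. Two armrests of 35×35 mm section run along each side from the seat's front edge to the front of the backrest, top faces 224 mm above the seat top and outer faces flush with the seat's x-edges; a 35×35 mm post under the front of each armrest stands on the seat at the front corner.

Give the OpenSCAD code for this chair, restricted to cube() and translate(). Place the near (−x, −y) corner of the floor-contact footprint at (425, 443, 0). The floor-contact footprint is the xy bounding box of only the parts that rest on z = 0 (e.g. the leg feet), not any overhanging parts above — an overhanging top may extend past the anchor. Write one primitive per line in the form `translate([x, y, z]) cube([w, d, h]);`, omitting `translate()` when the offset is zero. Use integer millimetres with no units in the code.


translate([425, 443, 446]) cube([474, 389, 33]);
translate([425, 443, 0]) cube([50, 50, 446]);
translate([849, 443, 0]) cube([50, 50, 446]);
translate([425, 782, 0]) cube([50, 50, 446]);
translate([849, 782, 0]) cube([50, 50, 446]);
translate([425, 810, 479]) cube([474, 22, 374]);
translate([425, 443, 668]) cube([35, 367, 35]);
translate([864, 443, 668]) cube([35, 367, 35]);
translate([425, 443, 479]) cube([35, 35, 189]);
translate([864, 443, 479]) cube([35, 35, 189]);


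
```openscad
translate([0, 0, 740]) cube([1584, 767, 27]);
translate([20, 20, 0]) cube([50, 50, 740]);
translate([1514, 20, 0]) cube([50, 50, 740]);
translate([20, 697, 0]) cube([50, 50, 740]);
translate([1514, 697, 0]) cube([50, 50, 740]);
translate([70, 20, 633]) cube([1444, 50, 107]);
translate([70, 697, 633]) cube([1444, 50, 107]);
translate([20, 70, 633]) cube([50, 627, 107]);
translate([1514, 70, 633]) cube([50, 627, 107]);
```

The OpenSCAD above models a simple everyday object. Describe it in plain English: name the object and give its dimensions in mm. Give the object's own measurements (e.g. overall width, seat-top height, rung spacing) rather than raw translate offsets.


A rectangular dining table. The top is 1584×767×27 mm with its upper surface at z = 767 mm. It stands on four 50×50 mm square legs, each inset 20 mm from the nearest pair of top edges, running from the floor to the underside of the top. Four apron rails, 50 mm thick and 107 mm tall, run between adjacent legs with their top edges flush with the underside of the top and their outer faces flush with the legs' outer faces.


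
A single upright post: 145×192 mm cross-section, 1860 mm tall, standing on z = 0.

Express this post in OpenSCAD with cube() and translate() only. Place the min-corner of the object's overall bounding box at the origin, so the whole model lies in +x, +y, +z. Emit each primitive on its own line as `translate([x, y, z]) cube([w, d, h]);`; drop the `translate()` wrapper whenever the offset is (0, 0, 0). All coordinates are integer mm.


cube([145, 192, 1860]);


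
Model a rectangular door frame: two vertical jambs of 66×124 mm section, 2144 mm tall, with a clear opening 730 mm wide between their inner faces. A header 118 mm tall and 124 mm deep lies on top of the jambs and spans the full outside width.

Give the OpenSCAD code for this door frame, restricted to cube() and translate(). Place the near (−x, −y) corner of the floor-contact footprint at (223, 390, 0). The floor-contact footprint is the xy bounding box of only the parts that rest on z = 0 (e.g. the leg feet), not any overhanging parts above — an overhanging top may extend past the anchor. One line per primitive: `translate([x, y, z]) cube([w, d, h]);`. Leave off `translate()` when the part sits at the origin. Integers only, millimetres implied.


translate([223, 390, 0]) cube([66, 124, 2144]);
translate([1019, 390, 0]) cube([66, 124, 2144]);
translate([223, 390, 2144]) cube([862, 124, 118]);


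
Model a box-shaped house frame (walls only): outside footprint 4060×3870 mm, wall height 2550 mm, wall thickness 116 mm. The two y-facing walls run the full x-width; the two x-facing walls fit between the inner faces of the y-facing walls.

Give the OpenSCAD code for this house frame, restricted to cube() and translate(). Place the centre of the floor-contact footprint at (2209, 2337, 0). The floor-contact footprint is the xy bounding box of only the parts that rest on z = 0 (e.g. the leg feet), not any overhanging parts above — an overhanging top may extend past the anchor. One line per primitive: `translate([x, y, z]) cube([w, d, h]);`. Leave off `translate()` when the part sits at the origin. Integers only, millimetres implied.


translate([179, 402, 0]) cube([4060, 116, 2550]);
translate([179, 4156, 0]) cube([4060, 116, 2550]);
translate([179, 518, 0]) cube([116, 3638, 2550]);
translate([4123, 518, 0]) cube([116, 3638, 2550]);


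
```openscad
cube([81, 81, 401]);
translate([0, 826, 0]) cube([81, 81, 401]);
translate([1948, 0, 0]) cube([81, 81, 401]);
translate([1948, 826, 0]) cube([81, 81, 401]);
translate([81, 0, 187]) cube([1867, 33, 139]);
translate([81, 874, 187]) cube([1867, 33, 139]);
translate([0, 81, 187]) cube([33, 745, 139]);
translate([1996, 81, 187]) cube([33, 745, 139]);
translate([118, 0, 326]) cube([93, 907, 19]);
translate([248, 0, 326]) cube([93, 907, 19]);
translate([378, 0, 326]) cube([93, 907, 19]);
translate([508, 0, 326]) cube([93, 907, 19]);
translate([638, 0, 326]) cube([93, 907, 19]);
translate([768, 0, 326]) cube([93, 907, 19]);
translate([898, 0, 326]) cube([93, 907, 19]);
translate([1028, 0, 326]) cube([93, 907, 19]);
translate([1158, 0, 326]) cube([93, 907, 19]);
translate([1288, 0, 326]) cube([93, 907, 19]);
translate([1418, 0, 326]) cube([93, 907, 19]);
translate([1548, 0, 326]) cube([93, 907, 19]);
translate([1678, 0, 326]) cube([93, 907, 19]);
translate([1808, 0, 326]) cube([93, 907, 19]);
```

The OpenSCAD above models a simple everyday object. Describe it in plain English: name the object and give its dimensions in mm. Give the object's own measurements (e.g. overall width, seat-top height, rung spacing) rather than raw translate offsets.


A bed frame 2029 mm long (x) by 907 mm wide (y). Four 81×81 mm corner posts, 401 mm tall, at the corners of the footprint. Four rails of 33 mm thickness and 139 mm height run between adjacent posts with their undersides at z = 187 mm, their outer faces flush with the outside of the frame (the two x-running rails run between the posts' inner faces; the two y-running rails run between the posts' inner faces). 14 slats, each 93 mm wide (x) and 19 mm thick, lie across the top of the two x-running rails, running the full 907 mm width of the frame in y; along x they sit between the end posts with a 37 mm gap after the −x posts and between neighbouring slats, leaving 47 mm before the +x posts.


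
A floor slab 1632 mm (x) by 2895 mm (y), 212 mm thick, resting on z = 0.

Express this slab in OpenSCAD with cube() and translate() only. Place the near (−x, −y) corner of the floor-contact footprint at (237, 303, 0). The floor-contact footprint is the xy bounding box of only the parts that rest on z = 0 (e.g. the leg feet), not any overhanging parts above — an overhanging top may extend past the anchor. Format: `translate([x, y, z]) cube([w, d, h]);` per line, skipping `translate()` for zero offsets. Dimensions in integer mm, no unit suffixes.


translate([237, 303, 0]) cube([1632, 2895, 212]);


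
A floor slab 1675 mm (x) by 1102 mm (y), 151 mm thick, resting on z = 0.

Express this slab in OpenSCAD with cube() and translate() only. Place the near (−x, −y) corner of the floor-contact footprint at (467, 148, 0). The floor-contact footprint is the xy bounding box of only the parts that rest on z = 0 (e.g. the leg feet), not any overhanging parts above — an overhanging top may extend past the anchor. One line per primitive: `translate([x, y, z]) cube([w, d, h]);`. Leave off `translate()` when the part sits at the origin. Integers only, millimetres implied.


translate([467, 148, 0]) cube([1675, 1102, 151]);


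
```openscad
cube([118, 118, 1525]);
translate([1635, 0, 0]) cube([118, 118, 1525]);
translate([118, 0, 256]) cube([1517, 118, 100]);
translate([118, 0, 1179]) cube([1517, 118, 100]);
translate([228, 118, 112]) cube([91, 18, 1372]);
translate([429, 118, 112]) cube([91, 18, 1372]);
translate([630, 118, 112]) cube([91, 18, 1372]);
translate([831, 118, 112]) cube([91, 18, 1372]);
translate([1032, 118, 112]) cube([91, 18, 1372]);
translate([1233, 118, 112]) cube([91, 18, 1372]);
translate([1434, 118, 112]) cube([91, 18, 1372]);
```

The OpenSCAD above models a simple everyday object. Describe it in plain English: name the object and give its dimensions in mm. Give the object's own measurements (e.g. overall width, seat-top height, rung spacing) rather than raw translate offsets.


A fence section. Two 118×118 mm posts, 1525 mm tall, stand on the floor with a clear span of 1517 mm between their inner faces. Two horizontal rails of 118×100 mm section span the gap between the posts with their undersides at z = 256 mm and z = 1179 mm, flush with the posts' −y face. 7 pickets, each 91 mm wide, 18 mm thick and 1372 mm tall, are fixed to the +y face of the rails with their bottoms at z = 112 mm, spaced across the span with a 110 mm gap after the −x post and between neighbouring pickets and before the +x post.


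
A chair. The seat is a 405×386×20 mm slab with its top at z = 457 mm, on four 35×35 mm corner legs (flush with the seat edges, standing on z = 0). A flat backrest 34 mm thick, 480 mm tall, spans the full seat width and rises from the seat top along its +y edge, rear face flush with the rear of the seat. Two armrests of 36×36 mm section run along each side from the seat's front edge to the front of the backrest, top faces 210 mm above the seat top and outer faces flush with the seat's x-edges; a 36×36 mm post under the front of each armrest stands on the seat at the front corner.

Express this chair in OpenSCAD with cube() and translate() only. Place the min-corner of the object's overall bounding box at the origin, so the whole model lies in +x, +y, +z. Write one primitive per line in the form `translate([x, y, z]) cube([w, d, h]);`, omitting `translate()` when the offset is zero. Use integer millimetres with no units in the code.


translate([0, 0, 437]) cube([405, 386, 20]);
cube([35, 35, 437]);
translate([370, 0, 0]) cube([35, 35, 437]);
translate([0, 351, 0]) cube([35, 35, 437]);
translate([370, 351, 0]) cube([35, 35, 437]);
translate([0, 352, 457]) cube([405, 34, 480]);
translate([0, 0, 631]) cube([36, 352, 36]);
translate([369, 0, 631]) cube([36, 352, 36]);
translate([0, 0, 457]) cube([36, 36, 174]);
translate([369, 0, 457]) cube([36, 36, 174]);


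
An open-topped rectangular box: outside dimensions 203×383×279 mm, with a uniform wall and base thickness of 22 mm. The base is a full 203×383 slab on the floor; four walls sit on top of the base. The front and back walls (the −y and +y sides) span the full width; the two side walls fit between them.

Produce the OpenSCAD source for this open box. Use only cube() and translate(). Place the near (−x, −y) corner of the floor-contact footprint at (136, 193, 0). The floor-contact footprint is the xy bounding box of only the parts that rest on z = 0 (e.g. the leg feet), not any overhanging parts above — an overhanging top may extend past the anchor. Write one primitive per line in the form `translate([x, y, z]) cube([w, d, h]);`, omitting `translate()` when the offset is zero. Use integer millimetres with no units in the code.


translate([136, 193, 0]) cube([203, 383, 22]);
translate([136, 193, 22]) cube([203, 22, 257]);
translate([136, 554, 22]) cube([203, 22, 257]);
translate([136, 215, 22]) cube([22, 339, 257]);
translate([317, 215, 22]) cube([22, 339, 257]);


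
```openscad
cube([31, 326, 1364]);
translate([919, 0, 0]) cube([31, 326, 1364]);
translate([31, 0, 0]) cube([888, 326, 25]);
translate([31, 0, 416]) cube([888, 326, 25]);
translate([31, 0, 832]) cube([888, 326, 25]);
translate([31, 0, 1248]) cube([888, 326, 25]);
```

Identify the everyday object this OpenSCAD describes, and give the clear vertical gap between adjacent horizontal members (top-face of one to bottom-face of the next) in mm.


A bookshelf. The clear shelf gap is 391 mm.

Two tall side panels with 4 horizontal boards between them — a bookshelf. The first two shelf undersides are at z = 0 and z = 416; with shelf thickness 25, the clear gap is 416 − 0 − 25 = 391 mm.


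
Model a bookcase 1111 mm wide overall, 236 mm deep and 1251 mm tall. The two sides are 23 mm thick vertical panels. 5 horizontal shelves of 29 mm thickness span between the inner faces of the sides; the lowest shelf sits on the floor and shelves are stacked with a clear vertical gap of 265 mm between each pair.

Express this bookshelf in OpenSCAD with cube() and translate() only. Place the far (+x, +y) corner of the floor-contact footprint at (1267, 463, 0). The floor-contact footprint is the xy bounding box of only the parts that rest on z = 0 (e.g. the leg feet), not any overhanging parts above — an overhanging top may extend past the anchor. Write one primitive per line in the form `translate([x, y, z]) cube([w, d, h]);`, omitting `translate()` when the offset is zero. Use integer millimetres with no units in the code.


translate([156, 227, 0]) cube([23, 236, 1251]);
translate([1244, 227, 0]) cube([23, 236, 1251]);
translate([179, 227, 0]) cube([1065, 236, 29]);
translate([179, 227, 294]) cube([1065, 236, 29]);
translate([179, 227, 588]) cube([1065, 236, 29]);
translate([179, 227, 882]) cube([1065, 236, 29]);
translate([179, 227, 1176]) cube([1065, 236, 29]);


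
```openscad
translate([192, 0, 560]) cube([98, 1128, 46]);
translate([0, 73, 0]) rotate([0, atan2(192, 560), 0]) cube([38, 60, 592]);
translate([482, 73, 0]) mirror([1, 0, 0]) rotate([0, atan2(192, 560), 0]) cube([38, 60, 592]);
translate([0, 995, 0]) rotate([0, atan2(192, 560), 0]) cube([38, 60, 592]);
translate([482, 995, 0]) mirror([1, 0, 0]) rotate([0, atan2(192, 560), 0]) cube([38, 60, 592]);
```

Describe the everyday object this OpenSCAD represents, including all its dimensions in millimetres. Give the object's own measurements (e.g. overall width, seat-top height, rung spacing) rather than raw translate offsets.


A sawhorse. A 98×1128×46 mm beam (x, y, z) sits on two A-frame leg pairs. Each pair is two raked legs of 38×60 mm section (60 mm along y) splaying symmetrically in x. Each leg rises 560 mm vertically over 192 mm of horizontal reach and is 592 mm long along its own axis. Every leg's outer bottom edge rests on the floor and its outer top edge meets a bottom edge of the beam — the left legs (tilting toward +x) meet the beam's −x bottom edge, the right legs (their mirror images, tilting toward −x) meet its +x bottom edge — so the leg tops tuck under the beam, the beam's underside is 560 mm above the floor, and the feet are 482 mm apart outside-to-outside with the beam centred between them. The two leg pairs are set in 73 mm from either end of the beam.


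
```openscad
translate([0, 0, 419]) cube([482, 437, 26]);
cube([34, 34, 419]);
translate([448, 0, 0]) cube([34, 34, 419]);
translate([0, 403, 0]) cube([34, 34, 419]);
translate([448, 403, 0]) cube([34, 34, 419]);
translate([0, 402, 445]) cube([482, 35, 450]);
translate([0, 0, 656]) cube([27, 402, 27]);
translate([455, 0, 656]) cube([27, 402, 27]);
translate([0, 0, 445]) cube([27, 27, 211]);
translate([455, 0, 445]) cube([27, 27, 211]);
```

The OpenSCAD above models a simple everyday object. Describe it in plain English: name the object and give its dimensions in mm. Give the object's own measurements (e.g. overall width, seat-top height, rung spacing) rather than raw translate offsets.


A chair. The seat is a 482×437×26 mm slab with its top at z = 445 mm, on four 34×34 mm corner legs (flush with the seat edges, standing on z = 0). A flat backrest 35 mm thick, 450 mm tall, spans the full seat width and rises from the seat top along its +y edge, rear face flush with the rear of the seat. Two armrests of 27×27 mm section run along each side from the seat's front edge to the front of the backrest, top faces 238 mm above the seat top and outer faces flush with the seat's x-edges; a 27×27 mm post under the front of each armrest stands on the seat at the front corner.


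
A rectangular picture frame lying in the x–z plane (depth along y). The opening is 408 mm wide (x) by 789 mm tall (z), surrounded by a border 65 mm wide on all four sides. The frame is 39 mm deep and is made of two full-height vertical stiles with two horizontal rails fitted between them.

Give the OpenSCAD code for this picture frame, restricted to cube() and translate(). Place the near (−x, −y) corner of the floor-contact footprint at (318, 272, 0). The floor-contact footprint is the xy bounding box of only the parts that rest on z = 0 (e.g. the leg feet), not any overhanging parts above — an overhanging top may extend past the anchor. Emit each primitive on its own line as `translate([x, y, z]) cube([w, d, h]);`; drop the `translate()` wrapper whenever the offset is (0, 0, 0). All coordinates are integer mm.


translate([318, 272, 0]) cube([65, 39, 919]);
translate([791, 272, 0]) cube([65, 39, 919]);
translate([383, 272, 0]) cube([408, 39, 65]);
translate([383, 272, 854]) cube([408, 39, 65]);


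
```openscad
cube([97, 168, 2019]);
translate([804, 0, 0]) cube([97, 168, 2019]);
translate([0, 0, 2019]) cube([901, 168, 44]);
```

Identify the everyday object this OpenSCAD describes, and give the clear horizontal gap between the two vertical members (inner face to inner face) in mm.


A door frame. The clear opening width is 707 mm.

Two 2019 mm tall posts with a header on top — a door frame. The left jamb is 97 mm wide at x = 0; the right jamb starts at x = 804. The clear opening is 804 − 97 = 707 mm.


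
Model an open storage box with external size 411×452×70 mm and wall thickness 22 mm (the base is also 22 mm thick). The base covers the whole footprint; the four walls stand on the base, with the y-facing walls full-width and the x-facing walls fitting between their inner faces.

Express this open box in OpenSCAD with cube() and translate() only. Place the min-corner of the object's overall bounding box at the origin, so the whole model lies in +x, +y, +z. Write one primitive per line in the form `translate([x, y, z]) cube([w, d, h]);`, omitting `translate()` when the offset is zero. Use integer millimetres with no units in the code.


cube([411, 452, 22]);
translate([0, 0, 22]) cube([411, 22, 48]);
translate([0, 430, 22]) cube([411, 22, 48]);
translate([0, 22, 22]) cube([22, 408, 48]);
translate([389, 22, 22]) cube([22, 408, 48]);


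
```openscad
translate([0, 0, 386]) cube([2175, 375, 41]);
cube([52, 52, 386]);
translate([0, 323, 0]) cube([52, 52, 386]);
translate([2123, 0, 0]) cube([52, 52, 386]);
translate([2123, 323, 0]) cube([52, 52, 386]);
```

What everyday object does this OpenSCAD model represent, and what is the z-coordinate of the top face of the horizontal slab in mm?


A bench. The seat-top height is 427 mm.

A long slab on four corner posts — a bench. The slab sits at z = 386 with thickness 41, so the top is 386 + 41 = 427 mm.


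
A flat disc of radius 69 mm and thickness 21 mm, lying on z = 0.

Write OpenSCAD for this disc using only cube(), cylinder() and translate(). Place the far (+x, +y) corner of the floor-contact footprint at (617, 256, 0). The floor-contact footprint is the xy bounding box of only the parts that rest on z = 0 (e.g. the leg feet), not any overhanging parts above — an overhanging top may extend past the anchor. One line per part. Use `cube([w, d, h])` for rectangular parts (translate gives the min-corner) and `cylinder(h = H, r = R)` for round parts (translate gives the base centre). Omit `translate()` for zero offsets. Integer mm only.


translate([548, 187, 0]) cylinder(h = 21, r = 69);


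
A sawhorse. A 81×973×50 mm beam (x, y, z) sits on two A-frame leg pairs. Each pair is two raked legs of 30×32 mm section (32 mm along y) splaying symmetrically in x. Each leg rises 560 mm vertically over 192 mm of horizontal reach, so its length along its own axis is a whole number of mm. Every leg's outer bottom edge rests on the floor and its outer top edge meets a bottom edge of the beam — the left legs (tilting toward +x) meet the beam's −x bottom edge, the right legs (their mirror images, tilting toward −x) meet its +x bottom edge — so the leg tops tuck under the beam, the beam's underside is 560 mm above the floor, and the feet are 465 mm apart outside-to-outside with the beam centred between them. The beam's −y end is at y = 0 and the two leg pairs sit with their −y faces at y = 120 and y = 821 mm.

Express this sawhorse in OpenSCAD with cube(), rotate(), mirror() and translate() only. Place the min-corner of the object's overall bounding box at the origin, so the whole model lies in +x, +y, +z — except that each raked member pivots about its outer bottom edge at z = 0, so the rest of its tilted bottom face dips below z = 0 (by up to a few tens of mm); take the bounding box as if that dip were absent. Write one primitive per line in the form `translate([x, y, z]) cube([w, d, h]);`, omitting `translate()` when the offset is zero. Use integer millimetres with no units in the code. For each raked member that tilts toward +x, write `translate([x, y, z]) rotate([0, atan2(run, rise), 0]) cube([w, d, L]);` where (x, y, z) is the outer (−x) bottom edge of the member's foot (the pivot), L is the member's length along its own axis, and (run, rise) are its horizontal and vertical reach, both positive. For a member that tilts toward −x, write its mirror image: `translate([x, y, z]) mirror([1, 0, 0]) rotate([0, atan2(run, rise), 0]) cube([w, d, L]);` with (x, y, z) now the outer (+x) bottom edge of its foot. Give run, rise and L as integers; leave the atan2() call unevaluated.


// leg length = √(192² + 560²) = 592
// right-leg outer foot x = 2·192 + 81 = 465
// beam min-corner = (192, 0, 560)
translate([192, 0, 560]) cube([81, 973, 50]);
translate([0, 120, 0]) rotate([0, atan2(192, 560), 0]) cube([30, 32, 592]);
translate([465, 120, 0]) mirror([1, 0, 0]) rotate([0, atan2(192, 560), 0]) cube([30, 32, 592]);
translate([0, 821, 0]) rotate([0, atan2(192, 560), 0]) cube([30, 32, 592]);
translate([465, 821, 0]) mirror([1, 0, 0]) rotate([0, atan2(192, 560), 0]) cube([30, 32, 592]);


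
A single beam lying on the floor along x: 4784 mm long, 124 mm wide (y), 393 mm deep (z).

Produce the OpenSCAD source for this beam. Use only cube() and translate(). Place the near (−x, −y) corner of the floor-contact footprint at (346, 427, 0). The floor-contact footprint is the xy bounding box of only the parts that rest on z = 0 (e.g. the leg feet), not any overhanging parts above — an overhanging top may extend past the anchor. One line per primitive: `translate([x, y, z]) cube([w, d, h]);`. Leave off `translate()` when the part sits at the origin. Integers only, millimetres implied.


translate([346, 427, 0]) cube([4784, 124, 393]);


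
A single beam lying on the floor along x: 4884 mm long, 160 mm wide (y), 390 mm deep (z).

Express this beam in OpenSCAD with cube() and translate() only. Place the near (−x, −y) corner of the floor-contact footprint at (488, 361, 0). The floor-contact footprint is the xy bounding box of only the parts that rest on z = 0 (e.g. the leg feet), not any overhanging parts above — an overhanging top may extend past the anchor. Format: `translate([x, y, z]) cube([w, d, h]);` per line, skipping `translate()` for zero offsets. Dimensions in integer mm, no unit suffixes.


translate([488, 361, 0]) cube([4884, 160, 390]);


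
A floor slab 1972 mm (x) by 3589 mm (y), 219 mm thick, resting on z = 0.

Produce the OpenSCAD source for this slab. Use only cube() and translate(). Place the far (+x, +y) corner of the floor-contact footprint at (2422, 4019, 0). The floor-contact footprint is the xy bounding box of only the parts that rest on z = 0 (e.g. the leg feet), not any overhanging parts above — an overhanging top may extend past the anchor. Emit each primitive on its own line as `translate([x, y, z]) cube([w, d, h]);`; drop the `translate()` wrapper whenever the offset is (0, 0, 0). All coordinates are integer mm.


translate([450, 430, 0]) cube([1972, 3589, 219]);


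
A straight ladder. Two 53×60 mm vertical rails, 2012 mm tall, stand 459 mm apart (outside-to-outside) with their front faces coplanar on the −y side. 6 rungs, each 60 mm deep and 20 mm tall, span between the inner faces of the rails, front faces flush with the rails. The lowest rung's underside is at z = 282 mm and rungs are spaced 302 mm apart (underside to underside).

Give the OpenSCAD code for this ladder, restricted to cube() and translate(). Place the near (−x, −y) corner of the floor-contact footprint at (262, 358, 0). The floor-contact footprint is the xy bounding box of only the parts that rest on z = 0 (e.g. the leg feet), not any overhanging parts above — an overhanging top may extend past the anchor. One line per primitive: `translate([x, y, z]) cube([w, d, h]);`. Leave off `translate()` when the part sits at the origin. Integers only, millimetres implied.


// rung span = 459 - 2*53 = 353
// rung[k] z = 282 + k*302
translate([262, 358, 0]) cube([53, 60, 2012]);
translate([668, 358, 0]) cube([53, 60, 2012]);
translate([315, 358, 282]) cube([353, 60, 20]);
translate([315, 358, 584]) cube([353, 60, 20]);
translate([315, 358, 886]) cube([353, 60, 20]);
translate([315, 358, 1188]) cube([353, 60, 20]);
translate([315, 358, 1490]) cube([353, 60, 20]);
translate([315, 358, 1792]) cube([353, 60, 20]);


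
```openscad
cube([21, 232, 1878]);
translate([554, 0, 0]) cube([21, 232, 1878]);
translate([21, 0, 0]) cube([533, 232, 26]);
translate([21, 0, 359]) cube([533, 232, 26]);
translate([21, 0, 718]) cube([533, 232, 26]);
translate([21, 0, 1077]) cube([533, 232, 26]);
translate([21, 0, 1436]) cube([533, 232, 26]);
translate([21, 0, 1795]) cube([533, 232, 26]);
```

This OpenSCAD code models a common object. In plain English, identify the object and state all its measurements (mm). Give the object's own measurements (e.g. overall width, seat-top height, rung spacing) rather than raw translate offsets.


An open bookshelf. Two side panels, each 21 mm thick, 232 mm deep and 1878 mm tall, stand 575 mm apart (outside-to-outside). Between them sit 6 shelves, each 26 mm thick and 232 mm deep, spanning the full gap between the sides. The bottom shelf rests on the floor (its underside at z = 0) and the clear gap between one shelf's top and the next shelf's underside is 333 mm.


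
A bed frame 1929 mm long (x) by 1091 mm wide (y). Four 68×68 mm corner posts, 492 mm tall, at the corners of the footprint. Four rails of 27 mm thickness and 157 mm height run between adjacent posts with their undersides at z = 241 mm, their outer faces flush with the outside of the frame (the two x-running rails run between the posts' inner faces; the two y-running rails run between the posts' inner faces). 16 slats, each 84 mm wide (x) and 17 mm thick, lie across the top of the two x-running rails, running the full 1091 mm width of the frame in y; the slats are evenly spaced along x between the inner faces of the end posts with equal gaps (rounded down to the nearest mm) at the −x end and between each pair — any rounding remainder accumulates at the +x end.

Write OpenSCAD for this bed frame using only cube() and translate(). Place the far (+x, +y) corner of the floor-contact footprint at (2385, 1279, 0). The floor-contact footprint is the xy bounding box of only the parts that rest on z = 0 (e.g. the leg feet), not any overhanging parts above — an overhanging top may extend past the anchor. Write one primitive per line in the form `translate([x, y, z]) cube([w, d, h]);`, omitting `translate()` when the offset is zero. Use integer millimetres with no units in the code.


// slat z = rail_z + rail_h = 241 + 157 = 398
// slat gap = ⌊(1793 − 16·84) / 17⌋ = 26
translate([456, 188, 0]) cube([68, 68, 492]);
translate([456, 1211, 0]) cube([68, 68, 492]);
translate([2317, 188, 0]) cube([68, 68, 492]);
translate([2317, 1211, 0]) cube([68, 68, 492]);
translate([524, 188, 241]) cube([1793, 27, 157]);
translate([524, 1252, 241]) cube([1793, 27, 157]);
translate([456, 256, 241]) cube([27, 955, 157]);
translate([2358, 256, 241]) cube([27, 955, 157]);
translate([550, 188, 398]) cube([84, 1091, 17]);
translate([660, 188, 398]) cube([84, 1091, 17]);
translate([770, 188, 398]) cube([84, 1091, 17]);
translate([880, 188, 398]) cube([84, 1091, 17]);
translate([990, 188, 398]) cube([84, 1091, 17]);
translate([1100, 188, 398]) cube([84, 1091, 17]);
translate([1210, 188, 398]) cube([84, 1091, 17]);
translate([1320, 188, 398]) cube([84, 1091, 17]);
translate([1430, 188, 398]) cube([84, 1091, 17]);
translate([1540, 188, 398]) cube([84, 1091, 17]);
translate([1650, 188, 398]) cube([84, 1091, 17]);
translate([1760, 188, 398]) cube([84, 1091, 17]);
translate([1870, 188, 398]) cube([84, 1091, 17]);
translate([1980, 188, 398]) cube([84, 1091, 17]);
translate([2090, 188, 398]) cube([84, 1091, 17]);
translate([2200, 188, 398]) cube([84, 1091, 17]);
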